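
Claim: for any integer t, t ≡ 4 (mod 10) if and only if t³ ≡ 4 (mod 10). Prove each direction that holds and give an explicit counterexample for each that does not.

Both implications hold.

Forward direction. Suppose t ≡ 4 (mod 10). Write t = 10j + 4. Then (10j + 4)³ = 1000j³ + 1200j² + 480j + 64 = 10(100j³ + 120j² + 48j + 6) + 4, so t³ ≡ 4 (mod 10).

Converse. Suppose t³ ≡ 4 (mod 10). The only residue r in {0, …, 9} with r³ ≡ 4 (mod 10) is r = 4, so t ≡ 4 (mod 10).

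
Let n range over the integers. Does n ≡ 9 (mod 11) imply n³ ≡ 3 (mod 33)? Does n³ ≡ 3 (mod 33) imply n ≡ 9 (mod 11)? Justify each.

(⟹) This fails: take n = 20. Then 20 ≡ 9 (mod 11), but 20³ = 8000 ≡ 14 (mod 33), not 3.

(⟸) Conversely, the residues r modulo 33 with r³ ≡ 3 (mod 33) are exactly {9}, and each is ≡ 9 (mod 11).

Not equivalent: only (⇐) holds.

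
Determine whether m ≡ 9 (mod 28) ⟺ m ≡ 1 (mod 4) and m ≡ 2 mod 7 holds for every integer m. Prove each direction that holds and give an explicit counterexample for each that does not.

Both implications hold.

[⇒] Suppose m ≡ 9 (mod 28); write m = 28j + 9. Since 4 ∣ 28, reducing mod 4 gives m ≡ 9 ≡ 1 (mod 4); since 7 ∣ 28, reducing mod 7 gives m ≡ 9 ≡ 2 (mod 7).

[⇐] Conversely, if m ≡ 1 (mod 4) and m ≡ 2 (mod 7), then by the Chinese remainder theorem m ≡ 9 (mod 28). This is exactly m ≡ 9 (mod 28).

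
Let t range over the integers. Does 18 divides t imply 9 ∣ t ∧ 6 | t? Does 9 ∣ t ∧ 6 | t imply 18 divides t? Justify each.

(⇒) If 18 ∣ t, write t = 18q. Since 18 = 2·9, t = 9·(2q), so 9 ∣ t; and since 18 = 3·6, t = 6·(3q), so 6 ∣ t.

(⇐) Suppose 9 ∣ t and 6 ∣ t. Any common multiple of 9 and 6 is a multiple of their lcm; here lcm(9, 6) = 9·6/gcd(9, 6) = 54/3 = 18, so 18 ∣ t.

Equivalent; both directions hold.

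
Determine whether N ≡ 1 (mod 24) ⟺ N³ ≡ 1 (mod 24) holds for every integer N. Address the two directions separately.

Both directions hold.

(→) Suppose N ≡ 1 (mod 24). Write N = 24j + 1. Then (24j + 1)³ = 13824j³ + 1728j² + 72j + 1 = 24(576j³ + 72j² + 3j) + 1, so N³ ≡ 1 (mod 24).

(←) Conversely, suppose N³ ≡ 1 (mod 24). The only residue r in {0, …, 23} with r³ ≡ 1 (mod 24) is r = 1, so N ≡ 1 (mod 24).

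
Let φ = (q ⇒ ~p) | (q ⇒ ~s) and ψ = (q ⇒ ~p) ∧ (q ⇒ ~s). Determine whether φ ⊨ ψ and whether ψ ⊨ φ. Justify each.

Only the converse holds.

(⟹) This fails. Under s = T, p = F, q = T, the left side is true but the right side is false.

(⟸) Assume the antecedent. If s is true, the antecedent forces (s = T, p = F, q = F) or (s = T, p = T, q = F), and (q ⇒ ~p) | (q ⇒ ~s) holds there. If s is false, (q ⇒ ~p) | (q ⇒ ~s) reduces to true regardless of the other variables. Either way (q ⇒ ~p) | (q ⇒ ~s) holds.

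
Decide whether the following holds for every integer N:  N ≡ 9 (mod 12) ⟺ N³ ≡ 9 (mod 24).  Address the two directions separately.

(⇒) fails; (⇐) holds.

(⟹) This fails: take N = 21. Then 21 ≡ 9 (mod 12), but 21³ = 9261 ≡ 21 (mod 24), not 9.

(⟸) Conversely, the residues r modulo 24 with r³ ≡ 9 (mod 24) are exactly {9}, and each is ≡ 9 (mod 12).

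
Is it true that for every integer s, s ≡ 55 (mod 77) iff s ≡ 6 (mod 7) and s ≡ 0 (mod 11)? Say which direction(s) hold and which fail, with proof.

The biconditional holds.

Forward direction. Suppose s ≡ 55 (mod 77); write s = 77j + 55. Since 7 ∣ 77, reducing mod 7 gives s ≡ 55 ≡ 6 (mod 7); since 11 ∣ 77, reducing mod 11 gives s ≡ 55 ≡ 0 (mod 11).

Converse. If s ≡ 6 (mod 7) and s ≡ 0 (mod 11), then by the Chinese remainder theorem s ≡ 55 (mod 77). This is exactly s ≡ 55 (mod 77).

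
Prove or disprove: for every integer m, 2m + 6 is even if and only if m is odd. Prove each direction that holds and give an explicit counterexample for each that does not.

Forward direction. This fails: take m = 6. Then 2m + 6 = 18, which is even, yet m = 6 is even, not odd.

Converse. Suppose m is odd. Since 2 is even, 2m is even for every m, so 2m + 6 has the same parity as 6, which is even. Hence 2m + 6 is even.

Only the reverse direction holds.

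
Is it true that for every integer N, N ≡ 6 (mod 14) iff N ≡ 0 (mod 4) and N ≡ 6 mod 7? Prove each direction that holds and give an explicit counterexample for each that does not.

(→) This fails: N = 6 gives 6 ≡ 6 (mod 14) but 6 ≡ 2 (mod 4), so the conjunction on the right does not hold.

(←) Conversely, if N ≡ 0 (mod 4) and N ≡ 6 (mod 7), then by the Chinese remainder theorem N ≡ 20 (mod 28). Since 20 ≡ 6 (mod 14) and 14 ∣ 28, we get N ≡ 6 (mod 14).

The forward direction fails; the converse holds.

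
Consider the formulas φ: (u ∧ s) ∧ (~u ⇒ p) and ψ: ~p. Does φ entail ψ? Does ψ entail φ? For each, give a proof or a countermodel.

[⇒] This fails. Under p = T, s = T, u = T, the left side is true but the right side is false.

[⇐] This fails. Under p = F, s = F, u = F, the left side is false but the right side is true.

(⇒) fails and (⇐) fails.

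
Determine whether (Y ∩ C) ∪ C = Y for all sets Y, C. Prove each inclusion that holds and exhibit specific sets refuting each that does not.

Both inclusions fail.

Forward inclusion. This inclusion fails. Take Y = ∅, C = {1}; then 1 ∈ (Y ∩ C) ∪ C but 1 ∉ Y.

Reverse inclusion. This inclusion fails. Take Y = {1}, C = ∅; then 1 ∈ Y but 1 ∉ (Y ∩ C) ∪ C.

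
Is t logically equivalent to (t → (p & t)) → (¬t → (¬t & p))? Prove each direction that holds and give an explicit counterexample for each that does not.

Forward direction. Assume the antecedent. If t is true, the consequent reduces to true regardless of the other variables. If t is false, the antecedent cannot hold. Either way the consequent holds.

Converse. This fails. Under t = F, p = T, the left side is false but the right side is true.

The forward direction holds; the converse fails.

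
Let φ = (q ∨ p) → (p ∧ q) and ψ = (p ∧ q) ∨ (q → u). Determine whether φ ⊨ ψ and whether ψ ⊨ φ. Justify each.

Converse. This fails. Under p = T, q = F, u = F, the left side is false but the right side is true.

Forward direction. Assume the antecedent. If p is true, (p ∧ q) ∨ (q → u) reduces to true regardless of the other variables. If p is false, the antecedent forces (p = F, q = F, u = F) or (p = F, q = F, u = T), and (p ∧ q) ∨ (q → u) holds there. Either way (p ∧ q) ∨ (q → u) holds.

Only the forward implication holds.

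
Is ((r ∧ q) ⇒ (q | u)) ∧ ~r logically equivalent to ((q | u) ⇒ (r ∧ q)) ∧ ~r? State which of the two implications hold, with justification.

(⇐) Assume the antecedent. If u is true, the antecedent cannot hold. If u is false, the antecedent forces (u = F, q = F, r = F), and ((r ∧ q) ⇒ (q | u)) ∧ ~r holds there. Either way ((r ∧ q) ⇒ (q | u)) ∧ ~r holds.

(⇒) This fails. Under u = T, q = F, r = F, the left side is true but the right side is false.

The forward direction fails; the converse holds.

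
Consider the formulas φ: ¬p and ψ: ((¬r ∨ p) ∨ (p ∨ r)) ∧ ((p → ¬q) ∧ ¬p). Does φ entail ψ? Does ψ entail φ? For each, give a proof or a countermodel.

(⟹) Assume the antecedent. If p is true, the antecedent cannot hold. If p is false, the consequent reduces to true regardless of the other variables. Either way the consequent holds.

(⟸) Assume the antecedent. If p is true, the antecedent cannot hold. If p is false, ¬p reduces to true regardless of the other variables. Either way ¬p holds.

The biconditional holds.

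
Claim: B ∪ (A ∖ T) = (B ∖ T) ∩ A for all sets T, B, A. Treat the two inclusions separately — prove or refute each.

(⊇) Let x ∈ (B ∖ T) ∩ A. Then x ∈ B ∩ A and x ∉ T, from which x ∈ B ∪ (A ∖ T).

(⊆) This inclusion fails. Take T = ∅, B = {1}, A = ∅; then 1 ∈ B ∪ (A ∖ T) but 1 ∉ (B ∖ T) ∩ A.

(⊆) fails; (⊇) holds.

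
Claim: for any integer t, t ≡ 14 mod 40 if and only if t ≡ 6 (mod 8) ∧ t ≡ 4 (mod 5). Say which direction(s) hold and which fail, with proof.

(⇒) Suppose t ≡ 14 (mod 40); write t = 40j + 14. Since 8 ∣ 40, reducing mod 8 gives t ≡ 14 ≡ 6 (mod 8); since 5 ∣ 40, reducing mod 5 gives t ≡ 14 ≡ 4 (mod 5).

(⇐) Conversely, if t ≡ 6 (mod 8) and t ≡ 4 (mod 5), then by the Chinese remainder theorem t ≡ 14 (mod 40). This is exactly t ≡ 14 (mod 40).

Both directions hold; the statement is true.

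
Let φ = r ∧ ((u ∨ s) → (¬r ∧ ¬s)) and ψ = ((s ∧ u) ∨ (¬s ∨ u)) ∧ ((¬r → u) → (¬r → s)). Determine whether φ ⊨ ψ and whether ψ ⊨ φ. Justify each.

Only the forward direction holds.

(⟹) Assume the antecedent. If u is true, the antecedent cannot hold. If u is false, the antecedent forces (u = F, s = F, r = T), and the consequent holds there. Either way the consequent holds.

(⟸) This fails. Under u = F, s = F, r = F, the left side is false but the right side is true.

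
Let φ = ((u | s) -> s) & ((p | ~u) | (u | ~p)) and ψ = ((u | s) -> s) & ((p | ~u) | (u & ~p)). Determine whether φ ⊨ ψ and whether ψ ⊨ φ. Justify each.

(→) Assume the antecedent. If s is true, the consequent reduces to true regardless of the other variables. If s is false, the antecedent forces (p = F, s = F, u = F) or (p = T, s = F, u = F), and the consequent holds there. Either way the consequent holds.

(←) Assume the antecedent. If s is true, the consequent reduces to true regardless of the other variables. If s is false, the antecedent forces (p = F, s = F, u = F) or (p = T, s = F, u = F), and the consequent holds there. Either way the consequent holds.

Equivalent; both directions hold.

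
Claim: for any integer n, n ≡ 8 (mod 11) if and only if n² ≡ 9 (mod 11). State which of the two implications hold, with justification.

Forward direction. Suppose n ≡ 8 (mod 11). Write n = 11j + 8. Then (11j + 8)² = 121j² + 176j + 64 = 11(11j² + 16j + 5) + 9, so n² ≡ 9 (mod 11).

Converse. This fails: take n = 3. Then 3² = 9 ≡ 9 (mod 11), yet 3 ≡ 3 (mod 11), not 8.

Only the forward direction holds.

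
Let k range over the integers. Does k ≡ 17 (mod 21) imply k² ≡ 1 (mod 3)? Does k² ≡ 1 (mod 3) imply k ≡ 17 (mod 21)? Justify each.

(⇐) This fails: take k = 1. Then 1² = 1 ≡ 1 (mod 3), yet 1 ≡ 1 (mod 21), not 17.

(⇒) Suppose k ≡ 17 (mod 21). Then k² ≡ 17² = 289 (mod 21), and since 3 ∣ 21, also k² ≡ 1 (mod 3).

(⇒) holds; (⇐) fails.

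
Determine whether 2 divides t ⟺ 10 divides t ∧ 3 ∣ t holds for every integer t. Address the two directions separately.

(→) This fails: take t = 2. Certainly 2 ∣ 2, but 10 ∤ 2.

(←) Suppose 10 ∣ t and 3 ∣ t. Any common multiple of 10 and 3 is a multiple of their lcm; here gcd(10, 3) = 1, so lcm(10, 3) = 10·3 = 30, so 30 ∣ t. Since 2 ∣ 30, it follows that 2 ∣ t.

Only the converse holds.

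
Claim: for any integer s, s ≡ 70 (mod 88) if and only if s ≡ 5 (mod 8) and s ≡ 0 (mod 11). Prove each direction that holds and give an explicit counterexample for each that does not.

Neither direction holds.

Forward direction. This fails: s = 70 gives 70 ≡ 70 (mod 88) but 70 ≡ 6 (mod 8), so the conjunction on the right does not hold.

Converse. This fails: s = 77 satisfies both congruences on the right (77 ≡ 5 mod 8 and 77 ≡ 0 mod 11) yet 77 ≡ 77 (mod 88), not 70.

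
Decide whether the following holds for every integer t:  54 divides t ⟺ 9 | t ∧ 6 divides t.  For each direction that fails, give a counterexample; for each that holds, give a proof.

[⇒] If 54 ∣ t, write t = 54q. Since 54 = 6·9, t = 9·(6q), so 9 ∣ t; and since 54 = 9·6, t = 6·(9q), so 6 ∣ t.

[⇐] This fails: take t = 18. Both 9 ∣ 18 and 6 ∣ 18, yet 18 is not a multiple of 54 (since 18 = 0·54 + 18), so 54 ∤ 18.

(⇒) holds; (⇐) fails.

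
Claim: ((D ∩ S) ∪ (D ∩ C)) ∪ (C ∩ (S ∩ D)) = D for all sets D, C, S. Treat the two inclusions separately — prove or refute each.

The sets are not equal: only the forward inclusion holds.

(⟹) Let x ∈ ((D ∩ S) ∪ (D ∩ C)) ∪ (C ∩ (S ∩ D)). Then either x ∈ D ∩ C and x ∉ S; or x ∈ D ∩ S and x ∉ C; or x ∈ D ∩ C ∩ S. In each case x ∈ D, so ((D ∩ S) ∪ (D ∩ C)) ∪ (C ∩ (S ∩ D)) ⊆ D.

(⟸) This inclusion fails. Take D = {1}, C = ∅, S = ∅; then 1 ∈ D but 1 ∉ ((D ∩ S) ∪ (D ∩ C)) ∪ (C ∩ (S ∩ D)).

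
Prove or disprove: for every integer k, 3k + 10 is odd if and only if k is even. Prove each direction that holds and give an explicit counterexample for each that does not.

Forward direction. This fails: k = 1 gives 3k + 10 = 13, which is odd, but 1 is odd, not even.

Converse. This also fails: k = 2 is even, but 3k + 10 = 16 is even, not odd.

(⇒) fails and (⇐) fails.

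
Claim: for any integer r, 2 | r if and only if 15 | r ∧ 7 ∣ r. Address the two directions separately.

(⟹) This fails: take r = 2. Certainly 2 ∣ 2, but 15 ∤ 2.

(⟸) This fails: take r = 105. Both 15 ∣ 105 and 7 ∣ 105, yet 105 is not a multiple of 2 (since 105 = 52·2 + 1), so 2 ∤ 105.

(⇒) fails and (⇐) fails.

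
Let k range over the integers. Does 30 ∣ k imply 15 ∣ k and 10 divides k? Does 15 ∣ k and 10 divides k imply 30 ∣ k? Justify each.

The biconditional holds.

[⇒] If 30 ∣ k, write k = 30q. Since 30 = 2·15, k = 15·(2q), so 15 ∣ k; and since 30 = 3·10, k = 10·(3q), so 10 ∣ k.

[⇐] Suppose 15 ∣ k and 10 ∣ k. Any common multiple of 15 and 10 is a multiple of their lcm; here lcm(15, 10) = 15·10/gcd(15, 10) = 150/5 = 30, so 30 ∣ k.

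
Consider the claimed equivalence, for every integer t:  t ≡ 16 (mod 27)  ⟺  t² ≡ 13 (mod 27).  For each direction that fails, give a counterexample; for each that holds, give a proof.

Only the forward direction holds.

(→) Suppose t ≡ 16 (mod 27). Write t = 27j + 16. Then (27j + 16)² = 729j² + 864j + 256 = 27(27j² + 32j + 9) + 13, so t² ≡ 13 (mod 27).

(←) This fails: take t = 11. Then 11² = 121 ≡ 13 (mod 27), yet 11 ≡ 11 (mod 27), not 16.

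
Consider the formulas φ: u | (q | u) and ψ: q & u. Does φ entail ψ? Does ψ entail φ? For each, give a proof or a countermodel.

(⇒) This fails. Under q = T, u = F, the left side is true but the right side is false.

(⇐) Assume the antecedent. If q is true, u | (q | u) reduces to true regardless of the other variables. If q is false, the antecedent cannot hold. Either way u | (q | u) holds.

(⇒) fails; (⇐) holds.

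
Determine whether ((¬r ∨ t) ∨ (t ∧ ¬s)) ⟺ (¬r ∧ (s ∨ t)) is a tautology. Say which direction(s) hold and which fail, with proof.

Converse. Assume the antecedent. If r is true, the antecedent cannot hold. If r is false, (¬r ∨ t) ∨ (t ∧ ¬s) reduces to true regardless of the other variables. Either way (¬r ∨ t) ∨ (t ∧ ¬s) holds.

Forward direction. This fails. Under r = F, t = F, s = F, the left side is true but the right side is false.

Not equivalent: only (⇐) holds.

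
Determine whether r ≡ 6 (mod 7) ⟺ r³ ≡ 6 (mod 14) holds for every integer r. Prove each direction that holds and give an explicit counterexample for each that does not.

Neither direction holds.

(⇒) This fails: take r = 13. Then 13 ≡ 6 (mod 7), but 13³ = 2197 ≡ 13 (mod 14), not 6.

(⇐) This fails: take r = 10. Then 10³ = 1000 ≡ 6 (mod 14), yet 10 ≡ 3 (mod 7), not 6.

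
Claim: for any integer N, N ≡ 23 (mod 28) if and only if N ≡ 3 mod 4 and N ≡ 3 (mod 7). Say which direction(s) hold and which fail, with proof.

(⟹) This fails: N = 23 gives 23 ≡ 23 (mod 28) but 23 ≡ 2 (mod 7), so the conjunction on the right does not hold.

(⟸) This fails: N = 3 satisfies both congruences on the right (3 ≡ 3 mod 4 and 3 ≡ 3 mod 7) yet 3 ≡ 3 (mod 28), not 23.

Neither implication holds.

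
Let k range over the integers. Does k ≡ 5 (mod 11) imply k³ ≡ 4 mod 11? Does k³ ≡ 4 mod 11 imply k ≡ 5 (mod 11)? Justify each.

Forward direction. Suppose k ≡ 5 (mod 11). Write k = 11j + 5. Then (11j + 5)³ = 1331j³ + 1815j² + 825j + 125 = 11(121j³ + 165j² + 75j + 11) + 4, so k³ ≡ 4 (mod 11).

Converse. Suppose k³ ≡ 4 (mod 11). The only residue r in {0, …, 10} with r³ ≡ 4 (mod 11) is r = 5, so k ≡ 5 (mod 11).

Both implications hold.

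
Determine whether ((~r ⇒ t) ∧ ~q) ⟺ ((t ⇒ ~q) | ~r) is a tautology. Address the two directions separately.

Forward direction. Assume the antecedent. If t is true, the antecedent forces (t = T, q = F, r = F) or (t = T, q = F, r = T), and (t ⇒ ~q) | ~r holds there. If t is false, (t ⇒ ~q) | ~r reduces to true regardless of the other variables. Either way (t ⇒ ~q) | ~r holds.

Converse. This fails. Under t = F, q = F, r = F, the left side is false but the right side is true.

(⇒) holds; (⇐) fails.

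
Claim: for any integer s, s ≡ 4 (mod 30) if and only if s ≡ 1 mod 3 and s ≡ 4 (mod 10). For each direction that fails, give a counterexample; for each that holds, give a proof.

(→) Suppose s ≡ 4 (mod 30); write s = 30j + 4. Since 3 ∣ 30, reducing mod 3 gives s ≡ 4 ≡ 1 (mod 3); since 10 ∣ 30, reducing mod 10 gives s ≡ 4 (mod 10).

(←) Conversely, if s ≡ 1 (mod 3) and s ≡ 4 (mod 10), then by the Chinese remainder theorem s ≡ 4 (mod 30). This is exactly s ≡ 4 (mod 30).

Both implications hold.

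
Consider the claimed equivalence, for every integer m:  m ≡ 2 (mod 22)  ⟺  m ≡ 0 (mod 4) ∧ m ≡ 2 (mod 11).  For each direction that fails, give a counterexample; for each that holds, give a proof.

[⇒] This fails: m = 2 gives 2 ≡ 2 (mod 22) but 2 ≡ 2 (mod 4), so the conjunction on the right does not hold.

[⇐] Conversely, if m ≡ 0 (mod 4) and m ≡ 2 (mod 11), then by the Chinese remainder theorem m ≡ 24 (mod 44). Since 24 ≡ 2 (mod 22) and 22 ∣ 44, we get m ≡ 2 (mod 22).

Not equivalent: only (⇐) holds.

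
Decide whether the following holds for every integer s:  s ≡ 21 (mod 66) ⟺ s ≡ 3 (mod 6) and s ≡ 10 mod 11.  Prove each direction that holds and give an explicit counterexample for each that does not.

(→) Suppose s ≡ 21 (mod 66); write s = 66j + 21. Since 6 ∣ 66, reducing mod 6 gives s ≡ 21 ≡ 3 (mod 6); since 11 ∣ 66, reducing mod 11 gives s ≡ 21 ≡ 10 (mod 11).

(←) Conversely, if s ≡ 3 (mod 6) and s ≡ 10 (mod 11), then by the Chinese remainder theorem s ≡ 21 (mod 66). This is exactly s ≡ 21 (mod 66).

Both directions hold.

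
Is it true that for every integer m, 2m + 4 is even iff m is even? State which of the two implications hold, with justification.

(⇒) fails; (⇐) holds.

(⇐) Suppose m is even. Since 2 is even, 2m is even for every m, so 2m + 4 has the same parity as 4, which is even. Hence 2m + 4 is even.

(⇒) This fails: take m = 3. Then 2m + 4 = 10, which is even, yet m = 3 is odd, not even.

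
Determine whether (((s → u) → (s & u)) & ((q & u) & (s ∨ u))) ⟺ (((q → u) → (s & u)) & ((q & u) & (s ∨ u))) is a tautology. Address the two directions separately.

(→) Assume the antecedent. If u is true, the antecedent forces (u = T, q = T, s = T), and the consequent holds there. If u is false, the antecedent cannot hold. Either way the consequent holds.

(←) Assume the antecedent. If u is true, the antecedent forces (u = T, q = T, s = T), and the consequent holds there. If u is false, the antecedent cannot hold. Either way the consequent holds.

Both directions hold.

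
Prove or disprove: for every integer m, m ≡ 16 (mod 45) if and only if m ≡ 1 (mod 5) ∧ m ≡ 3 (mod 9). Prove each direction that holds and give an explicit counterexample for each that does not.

(⇒) fails and (⇐) fails.

(→) This fails: m = 16 gives 16 ≡ 16 (mod 45) but 16 ≡ 7 (mod 9), so the conjunction on the right does not hold.

(←) This fails: m = 21 satisfies both congruences on the right (21 ≡ 1 mod 5 and 21 ≡ 3 mod 9) yet 21 ≡ 21 (mod 45), not 16.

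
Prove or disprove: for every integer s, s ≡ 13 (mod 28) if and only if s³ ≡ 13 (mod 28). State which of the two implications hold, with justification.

(←) This fails: take s = 5. Then 5³ = 125 ≡ 13 (mod 28), yet 5 ≡ 5 (mod 28), not 13.

(→) Suppose s ≡ 13 (mod 28). Write s = 28j + 13. Then (28j + 13)³ = 21952j³ + 30576j² + 14196j + 2197 = 28(784j³ + 1092j² + 507j + 78) + 13, so s³ ≡ 13 (mod 28).

Not equivalent: only (⇒) holds.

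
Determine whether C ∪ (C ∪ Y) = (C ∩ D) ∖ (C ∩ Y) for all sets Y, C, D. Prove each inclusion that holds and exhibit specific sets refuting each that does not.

(⊆) fails; (⊇) holds.

(⟹) This inclusion fails. Take Y = {1}, C = ∅, D = ∅; then 1 ∈ C ∪ (C ∪ Y) but 1 ∉ (C ∩ D) ∖ (C ∩ Y).

(⟸) Let x ∈ (C ∩ D) ∖ (C ∩ Y). Then x ∈ C ∩ D and x ∉ Y, from which x ∈ C ∪ (C ∪ Y).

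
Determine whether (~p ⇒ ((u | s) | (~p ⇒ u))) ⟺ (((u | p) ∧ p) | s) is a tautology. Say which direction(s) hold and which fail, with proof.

(←) Assume the antecedent. If s is true, ~p ⇒ ((u | s) | (~p ⇒ u)) reduces to true regardless of the other variables. If s is false, the antecedent forces (s = F, p = T, u = F) or (s = F, p = T, u = T), and ~p ⇒ ((u | s) | (~p ⇒ u)) holds there. Either way ~p ⇒ ((u | s) | (~p ⇒ u)) holds.

(→) This fails. Under s = F, p = F, u = T, the left side is true but the right side is false.

(⇒) fails; (⇐) holds.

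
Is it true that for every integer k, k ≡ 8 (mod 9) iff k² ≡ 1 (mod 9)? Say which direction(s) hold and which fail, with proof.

(⇒) holds; (⇐) fails.

(→) Suppose k ≡ 8 (mod 9). Write k = 9j + 8. Then (9j + 8)² = 81j² + 144j + 64 = 9(9j² + 16j + 7) + 1, so k² ≡ 1 (mod 9).

(←) This fails: take k = 1. Then 1² = 1 ≡ 1 (mod 9), yet 1 ≡ 1 (mod 9), not 8.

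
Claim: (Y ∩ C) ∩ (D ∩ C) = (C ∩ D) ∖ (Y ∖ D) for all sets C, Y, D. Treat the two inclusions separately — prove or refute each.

(⟹) Let x ∈ (Y ∩ C) ∩ (D ∩ C). Then x ∈ C ∩ Y ∩ D, from which x ∈ (C ∩ D) ∖ (Y ∖ D).

(⟸) This inclusion fails. Take C = {1}, Y = ∅, D = {1}; then 1 ∈ (C ∩ D) ∖ (Y ∖ D) but 1 ∉ (Y ∩ C) ∩ (D ∩ C).

(⊆) holds; (⊇) fails.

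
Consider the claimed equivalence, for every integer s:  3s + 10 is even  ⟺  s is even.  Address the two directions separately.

(→) Suppose 3s + 10 is even. Since 3 is odd, 3s and s have the same parity, so 3s + 10 ≡ s + 10 (mod 2). As 10 is even, 3s + 10 is even exactly when s is even. Thus s is even.

(←) Conversely, suppose s is even; write s = 2j. Then 3s + 10 = 3·(2j) + 10 = 2·3j + 10, which is even.

Both directions hold.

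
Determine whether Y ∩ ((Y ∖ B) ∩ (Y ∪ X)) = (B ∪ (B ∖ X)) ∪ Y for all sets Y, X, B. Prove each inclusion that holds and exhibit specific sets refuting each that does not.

(⊇) This inclusion fails. Take Y = ∅, X = ∅, B = {1}; then 1 ∈ (B ∪ (B ∖ X)) ∪ Y but 1 ∉ Y ∩ ((Y ∖ B) ∩ (Y ∪ X)).

(⊆) Let x ∈ Y ∩ ((Y ∖ B) ∩ (Y ∪ X)). Then either x ∈ Y and x ∉ X, B; or x ∈ Y ∩ X and x ∉ B. In each case x ∈ (B ∪ (B ∖ X)) ∪ Y, so Y ∩ ((Y ∖ B) ∩ (Y ∪ X)) ⊆ (B ∪ (B ∖ X)) ∪ Y.

The sets are not equal: only the forward inclusion holds.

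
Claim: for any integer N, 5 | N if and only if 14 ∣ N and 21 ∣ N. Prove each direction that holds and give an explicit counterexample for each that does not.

Both directions fail.

(⟹) This fails: take N = 5. Certainly 5 ∣ 5, but 14 ∤ 5.

(⟸) This fails: take N = 42. Both 14 ∣ 42 and 21 ∣ 42, yet 42 is not a multiple of 5 (since 42 = 8·5 + 2), so 5 ∤ 42.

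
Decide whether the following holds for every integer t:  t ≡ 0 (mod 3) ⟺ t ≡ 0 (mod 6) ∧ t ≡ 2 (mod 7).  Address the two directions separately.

Forward direction. This fails: t = 0 gives 0 ≡ 0 (mod 3) but 0 ≡ 0 (mod 7), so the conjunction on the right does not hold.

Converse. If t ≡ 0 (mod 6) and t ≡ 2 (mod 7), then by the Chinese remainder theorem t ≡ 30 (mod 42). Since 30 ≡ 0 (mod 3) and 3 ∣ 42, we get t ≡ 0 (mod 3).

Only the reverse direction holds.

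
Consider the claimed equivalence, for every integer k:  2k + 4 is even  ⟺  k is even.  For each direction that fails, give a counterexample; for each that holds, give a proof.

Only the converse holds.

Converse. Suppose k is even. Since 2 is even, 2k is even for every k, so 2k + 4 has the same parity as 4, which is even. Hence 2k + 4 is even.

Forward direction. This fails: take k = 3. Then 2k + 4 = 10, which is even, yet k = 3 is odd, not even.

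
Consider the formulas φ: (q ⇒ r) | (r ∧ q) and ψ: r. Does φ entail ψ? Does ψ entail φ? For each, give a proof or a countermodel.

(→) This fails. Under r = F, q = F, the left side is true but the right side is false.

(←) Assume the antecedent. If r is true, (q ⇒ r) | (r ∧ q) reduces to true regardless of the other variables. If r is false, the antecedent cannot hold. Either way (q ⇒ r) | (r ∧ q) holds.

(⇒) fails; (⇐) holds.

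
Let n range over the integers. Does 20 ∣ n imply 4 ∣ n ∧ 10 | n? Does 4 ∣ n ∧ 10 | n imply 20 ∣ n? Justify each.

(⟹) If 20 ∣ n, write n = 20q. Since 20 = 5·4, n = 4·(5q), so 4 ∣ n; and since 20 = 2·10, n = 10·(2q), so 10 ∣ n.

(⟸) Suppose 4 ∣ n and 10 ∣ n. Any common multiple of 4 and 10 is a multiple of their lcm; here lcm(4, 10) = 4·10/gcd(4, 10) = 40/2 = 20, so 20 ∣ n.

Both directions hold; the statement is true.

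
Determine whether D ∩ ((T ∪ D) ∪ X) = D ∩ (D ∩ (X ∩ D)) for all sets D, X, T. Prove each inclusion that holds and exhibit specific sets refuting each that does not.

(⟹) This inclusion fails. Take D = {1}, X = ∅, T = ∅; then 1 ∈ D ∩ ((T ∪ D) ∪ X) but 1 ∉ D ∩ (D ∩ (X ∩ D)).

(⟸) Let x ∈ D ∩ (D ∩ (X ∩ D)). Then either x ∈ D ∩ X and x ∉ T; or x ∈ D ∩ X ∩ T. In each case x ∈ D ∩ ((T ∪ D) ∪ X), so D ∩ (D ∩ (X ∩ D)) ⊆ D ∩ ((T ∪ D) ∪ X).

(⊆) fails; (⊇) holds.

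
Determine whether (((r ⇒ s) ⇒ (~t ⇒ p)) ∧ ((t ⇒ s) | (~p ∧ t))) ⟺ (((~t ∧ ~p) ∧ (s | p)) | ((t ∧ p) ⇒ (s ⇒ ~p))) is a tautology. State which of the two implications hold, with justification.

[⇒] This fails. Under s = T, p = T, r = F, t = T, the left side is true but the right side is false.

[⇐] This fails. Under s = F, p = F, r = F, t = F, the left side is false but the right side is true.

Neither implication holds.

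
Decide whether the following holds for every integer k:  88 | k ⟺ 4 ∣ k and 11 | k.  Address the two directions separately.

(⟹) If 88 ∣ k, write k = 88q. Since 88 = 22·4, k = 4·(22q), so 4 ∣ k; and since 88 = 8·11, k = 11·(8q), so 11 ∣ k.

(⟸) This fails: take k = 44. Both 4 ∣ 44 and 11 ∣ 44, yet 44 is not a multiple of 88 (since 44 = 0·88 + 44), so 88 ∤ 44.

Only the forward direction holds.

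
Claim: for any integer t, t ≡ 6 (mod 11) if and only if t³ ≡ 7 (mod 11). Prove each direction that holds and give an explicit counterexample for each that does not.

[⇒] Suppose t ≡ 6 (mod 11). Write t = 11j + 6. Then (11j + 6)³ = 1331j³ + 2178j² + 1188j + 216 = 11(121j³ + 198j² + 108j + 19) + 7, so t³ ≡ 7 (mod 11).

[⇐] For the converse, argue contrapositively. If t ≢ 6 (mod 11), then t is congruent to one of 0, 1, 2, 3, 4, 5, 7, 8, 9, 10 modulo 11, and these give t³ ≡ 0, 1, 8, 5, 9, 4, 2, 6, 3, 10 respectively — never 7.

Both directions hold; the statement is true.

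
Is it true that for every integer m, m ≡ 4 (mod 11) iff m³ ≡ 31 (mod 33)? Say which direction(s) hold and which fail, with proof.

(⇒) fails; (⇐) holds.

(→) This fails: take m = 15. Then 15 ≡ 4 (mod 11), but 15³ = 3375 ≡ 9 (mod 33), not 31.

(←) Conversely, the residues r modulo 33 with r³ ≡ 31 (mod 33) are exactly {4}, and each is ≡ 4 (mod 11).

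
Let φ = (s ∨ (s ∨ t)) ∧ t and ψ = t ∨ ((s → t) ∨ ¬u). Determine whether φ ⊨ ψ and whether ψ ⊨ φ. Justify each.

Only the forward direction holds.

(→) Assume the antecedent. If u is true, the antecedent forces (u = T, t = T, s = F) or (u = T, t = T, s = T), and t ∨ ((s → t) ∨ ¬u) holds there. If u is false, t ∨ ((s → t) ∨ ¬u) reduces to true regardless of the other variables. Either way t ∨ ((s → t) ∨ ¬u) holds.

(←) This fails. Under u = F, t = F, s = F, the left side is false but the right side is true.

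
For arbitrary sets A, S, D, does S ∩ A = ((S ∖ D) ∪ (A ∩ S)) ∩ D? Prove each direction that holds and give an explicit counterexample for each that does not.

(⊆) fails; (⊇) holds.

Forward inclusion. This inclusion fails. Take A = {1}, S = {1}, D = ∅; then 1 ∈ S ∩ A but 1 ∉ ((S ∖ D) ∪ (A ∩ S)) ∩ D.

Reverse inclusion. Let x ∈ ((S ∖ D) ∪ (A ∩ S)) ∩ D. Then x ∈ A ∩ S ∩ D, from which x ∈ S ∩ A.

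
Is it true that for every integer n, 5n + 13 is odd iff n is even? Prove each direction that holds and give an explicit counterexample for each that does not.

[⇒] Suppose 5n + 13 is odd. Since 5 is odd, 5n and n have the same parity, so 5n + 13 ≡ n + 13 (mod 2). As 13 is odd, 5n + 13 is odd exactly when n is even. Thus n is even.

[⇐] Conversely, suppose n is even; write n = 2j. Then 5n + 13 = 5·(2j) + 13 = 2·5j + 13, which is odd.

Equivalent; both directions hold.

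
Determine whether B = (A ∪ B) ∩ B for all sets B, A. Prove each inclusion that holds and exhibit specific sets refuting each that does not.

Both inclusions hold; the sets are equal.

(⟸) Let x ∈ (A ∪ B) ∩ B. Then either x ∈ B and x ∉ A; or x ∈ B ∩ A. In each case x ∈ B, so (A ∪ B) ∩ B ⊆ B.

(⟹) Let x ∈ B. Then either x ∈ B and x ∉ A; or x ∈ B ∩ A. In each case x ∈ (A ∪ B) ∩ B, so B ⊆ (A ∪ B) ∩ B.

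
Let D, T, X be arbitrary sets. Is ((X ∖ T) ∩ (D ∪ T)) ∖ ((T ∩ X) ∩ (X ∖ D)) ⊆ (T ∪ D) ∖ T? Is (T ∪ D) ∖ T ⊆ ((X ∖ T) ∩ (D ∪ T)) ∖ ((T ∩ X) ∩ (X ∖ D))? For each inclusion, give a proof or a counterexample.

(⊆) holds; (⊇) fails.

(⊆) Let x ∈ ((X ∖ T) ∩ (D ∪ T)) ∖ ((T ∩ X) ∩ (X ∖ D)). Then x ∈ D ∩ X and x ∉ T, from which x ∈ (T ∪ D) ∖ T.

(⊇) This inclusion fails. Take D = {1}, T = ∅, X = ∅; then 1 ∈ (T ∪ D) ∖ T but 1 ∉ ((X ∖ T) ∩ (D ∪ T)) ∖ ((T ∩ X) ∩ (X ∖ D)).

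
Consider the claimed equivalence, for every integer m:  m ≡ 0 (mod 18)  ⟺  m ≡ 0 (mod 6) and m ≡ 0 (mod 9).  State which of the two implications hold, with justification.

(⟸) If m ≡ 0 (mod 6) and m ≡ 0 (mod 9), then by the Chinese remainder theorem m ≡ 0 (mod 18). This is exactly m ≡ 0 (mod 18).

(⟹) Suppose m ≡ 0 (mod 18); write m = 18j + 0. Since 6 ∣ 18, reducing mod 6 gives m ≡ 0 (mod 6); since 9 ∣ 18, reducing mod 9 gives m ≡ 0 (mod 9).

Both implications hold.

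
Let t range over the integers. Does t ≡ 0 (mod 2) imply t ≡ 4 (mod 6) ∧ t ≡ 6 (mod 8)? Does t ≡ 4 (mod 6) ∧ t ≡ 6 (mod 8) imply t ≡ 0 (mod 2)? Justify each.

Only the reverse direction holds.

Forward direction. This fails: t = 0 gives 0 ≡ 0 (mod 2) but 0 ≡ 0 (mod 6), so the conjunction on the right does not hold.

Converse. If t ≡ 4 (mod 6) and t ≡ 6 (mod 8), then by the Chinese remainder theorem t ≡ 22 (mod 24). Since 22 ≡ 0 (mod 2) and 2 ∣ 24, we get t ≡ 0 (mod 2).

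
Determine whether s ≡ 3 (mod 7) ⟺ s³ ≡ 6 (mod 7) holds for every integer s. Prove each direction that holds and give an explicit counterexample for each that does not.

The forward direction holds; the converse fails.

(⇐) This fails: take s = 5. Then 5³ = 125 ≡ 6 (mod 7), yet 5 ≡ 5 (mod 7), not 3.

(⇒) Suppose s ≡ 3 (mod 7). Write s = 7j + 3. Then (7j + 3)³ = 343j³ + 441j² + 189j + 27 = 7(49j³ + 63j² + 27j + 3) + 6, so s³ ≡ 6 (mod 7).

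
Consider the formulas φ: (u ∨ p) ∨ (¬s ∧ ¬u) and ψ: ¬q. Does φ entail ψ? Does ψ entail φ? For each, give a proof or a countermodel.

Neither implication holds.

[⇒] This fails. Under u = F, q = T, p = F, s = F, the left side is true but the right side is false.

[⇐] This fails. Under u = F, q = F, p = F, s = T, the left side is false but the right side is true.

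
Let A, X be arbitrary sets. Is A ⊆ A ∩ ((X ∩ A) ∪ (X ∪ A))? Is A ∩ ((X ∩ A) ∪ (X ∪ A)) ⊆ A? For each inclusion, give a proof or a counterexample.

Both inclusions hold.

(⊇) Let x ∈ A ∩ ((X ∩ A) ∪ (X ∪ A)). Then either x ∈ A and x ∉ X; or x ∈ A ∩ X. In each case x ∈ A, so A ∩ ((X ∩ A) ∪ (X ∪ A)) ⊆ A.

(⊆) Let x ∈ A. Then either x ∈ A and x ∉ X; or x ∈ A ∩ X. In each case x ∈ A ∩ ((X ∩ A) ∪ (X ∪ A)), so A ⊆ A ∩ ((X ∩ A) ∪ (X ∪ A)).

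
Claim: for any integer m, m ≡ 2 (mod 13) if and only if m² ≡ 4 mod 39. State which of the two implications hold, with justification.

Neither implication holds.

[⇒] This fails: take m = 15. Then 15 ≡ 2 (mod 13), but 15² = 225 ≡ 30 (mod 39), not 4.

[⇐] This fails: take m = 11. Then 11² = 121 ≡ 4 (mod 39), yet 11 ≡ 11 (mod 13), not 2.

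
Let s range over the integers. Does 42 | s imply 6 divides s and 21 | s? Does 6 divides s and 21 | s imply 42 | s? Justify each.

The biconditional holds.

(⇒) If 42 ∣ s, write s = 42q. Since 42 = 7·6, s = 6·(7q), so 6 ∣ s; and since 42 = 2·21, s = 21·(2q), so 21 ∣ s.

(⇐) Suppose 6 ∣ s and 21 ∣ s. Any common multiple of 6 and 21 is a multiple of their lcm; here lcm(6, 21) = 6·21/gcd(6, 21) = 126/3 = 42, so 42 ∣ s.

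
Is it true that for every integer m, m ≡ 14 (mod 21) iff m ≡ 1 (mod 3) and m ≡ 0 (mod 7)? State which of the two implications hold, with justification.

(⇒) This fails: m = 14 gives 14 ≡ 14 (mod 21) but 14 ≡ 2 (mod 3), so the conjunction on the right does not hold.

(⇐) This fails: m = 7 satisfies both congruences on the right (7 ≡ 1 mod 3 and 7 ≡ 0 mod 7) yet 7 ≡ 7 (mod 21), not 14.

(⇒) fails and (⇐) fails.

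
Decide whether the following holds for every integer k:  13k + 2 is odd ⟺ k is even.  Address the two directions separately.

(⟹) This fails: k = 5 gives 13k + 2 = 67, which is odd, but 5 is odd, not even.

(⟸) This also fails: k = 6 is even, but 13k + 2 = 80 is even, not odd.

Neither direction holds.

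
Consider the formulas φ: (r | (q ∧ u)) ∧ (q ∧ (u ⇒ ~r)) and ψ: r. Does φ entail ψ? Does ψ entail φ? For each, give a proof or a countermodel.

(⇒) This fails. Under q = T, u = T, r = F, the left side is true but the right side is false.

(⇐) This fails. Under q = F, u = F, r = T, the left side is false but the right side is true.

Neither implication holds.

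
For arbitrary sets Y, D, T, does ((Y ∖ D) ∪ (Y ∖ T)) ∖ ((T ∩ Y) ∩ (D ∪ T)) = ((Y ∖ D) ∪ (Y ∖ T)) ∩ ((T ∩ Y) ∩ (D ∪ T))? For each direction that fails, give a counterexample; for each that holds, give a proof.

(⟹) This inclusion fails. Take Y = {1}, D = ∅, T = ∅; then 1 ∈ ((Y ∖ D) ∪ (Y ∖ T)) ∖ ((T ∩ Y) ∩ (D ∪ T)) but 1 ∉ ((Y ∖ D) ∪ (Y ∖ T)) ∩ ((T ∩ Y) ∩ (D ∪ T)).

(⟸) This inclusion fails. Take Y = {1}, D = ∅, T = {1}; then 1 ∈ ((Y ∖ D) ∪ (Y ∖ T)) ∩ ((T ∩ Y) ∩ (D ∪ T)) but 1 ∉ ((Y ∖ D) ∪ (Y ∖ T)) ∖ ((T ∩ Y) ∩ (D ∪ T)).

Neither inclusion holds.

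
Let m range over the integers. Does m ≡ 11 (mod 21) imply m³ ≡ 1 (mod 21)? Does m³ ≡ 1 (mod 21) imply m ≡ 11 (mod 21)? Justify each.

(⟹) This fails: take m = 11. Then 11 ≡ 11 (mod 21), but 11³ = 1331 ≡ 8 (mod 21), not 1.

(⟸) This fails: take m = 1. Then 1³ = 1 ≡ 1 (mod 21), yet 1 ≡ 1 (mod 21), not 11.

Both directions fail.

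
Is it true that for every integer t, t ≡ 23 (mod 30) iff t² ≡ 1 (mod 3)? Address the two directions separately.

The forward direction holds; the converse fails.

(←) This fails: take t = 1. Then 1² = 1 ≡ 1 (mod 3), yet 1 ≡ 1 (mod 30), not 23.

(→) Suppose t ≡ 23 (mod 30). Then t² ≡ 23² = 529 (mod 30), and since 3 ∣ 30, also t² ≡ 1 (mod 3).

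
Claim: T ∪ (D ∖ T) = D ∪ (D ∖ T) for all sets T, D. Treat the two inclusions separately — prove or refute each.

The sets are not equal: only the reverse inclusion holds.

(⟸) Let x ∈ D ∪ (D ∖ T). Then either x ∈ D and x ∉ T; or x ∈ T ∩ D. In each case x ∈ T ∪ (D ∖ T), so D ∪ (D ∖ T) ⊆ T ∪ (D ∖ T).

(⟹) This inclusion fails. Take T = {1}, D = ∅; then 1 ∈ T ∪ (D ∖ T) but 1 ∉ D ∪ (D ∖ T).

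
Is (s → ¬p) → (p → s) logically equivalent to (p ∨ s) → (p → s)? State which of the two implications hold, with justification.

(→) Assume the antecedent. If s is true, (p ∨ s) → (p → s) reduces to true regardless of the other variables. If s is false, the antecedent forces (s = F, p = F), and (p ∨ s) → (p → s) holds there. Either way (p ∨ s) → (p → s) holds.

(←) Assume the antecedent. If s is true, (s → ¬p) → (p → s) reduces to true regardless of the other variables. If s is false, the antecedent forces (s = F, p = F), and (s → ¬p) → (p → s) holds there. Either way (s → ¬p) → (p → s) holds.

The biconditional holds.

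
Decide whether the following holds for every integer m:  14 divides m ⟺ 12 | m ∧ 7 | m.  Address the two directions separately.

Only the converse holds.

(⇒) This fails: take m = 14. Certainly 14 ∣ 14, but 12 ∤ 14.

(⇐) Suppose 12 ∣ m and 7 ∣ m. Any common multiple of 12 and 7 is a multiple of their lcm; here gcd(12, 7) = 1, so lcm(12, 7) = 12·7 = 84, so 84 ∣ m. Since 14 ∣ 84, it follows that 14 ∣ m.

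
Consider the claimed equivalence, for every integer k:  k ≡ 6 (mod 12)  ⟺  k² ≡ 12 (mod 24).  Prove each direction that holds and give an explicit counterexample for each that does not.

(⟸) The residues r modulo 24 with r² ≡ 12 (mod 24) are exactly {6, 18}, and each is ≡ 6 (mod 12).

(⟹) Suppose k ≡ 6 (mod 12). Working modulo 24, k ∈ {6, 18}; for each such r, r² ≡ 12 (mod 24).

Both directions hold; the statement is true.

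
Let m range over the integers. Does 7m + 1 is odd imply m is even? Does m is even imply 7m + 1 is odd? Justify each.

[⇒] Suppose 7m + 1 is odd. Since 7 is odd, 7m and m have the same parity, so 7m + 1 ≡ m + 1 (mod 2). As 1 is odd, 7m + 1 is odd exactly when m is even. Thus m is even.

[⇐] Conversely, suppose m is even; write m = 2j. Then 7m + 1 = 7·(2j) + 1 = 2·7j + 1, which is odd.

Equivalent; both directions hold.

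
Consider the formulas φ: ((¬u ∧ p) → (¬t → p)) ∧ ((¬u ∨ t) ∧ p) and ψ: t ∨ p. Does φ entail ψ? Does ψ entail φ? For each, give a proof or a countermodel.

The forward direction holds; the converse fails.

[⇒] Assume the antecedent. If u is true, the antecedent forces (u = T, t = T, p = T), and t ∨ p holds there. If u is false, the antecedent forces (u = F, t = F, p = T) or (u = F, t = T, p = T), and t ∨ p holds there. Either way t ∨ p holds.

[⇐] This fails. Under u = F, t = T, p = F, the left side is false but the right side is true.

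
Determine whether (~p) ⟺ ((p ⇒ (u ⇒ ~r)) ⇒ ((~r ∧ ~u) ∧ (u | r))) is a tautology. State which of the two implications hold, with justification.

Forward direction. This fails. Under u = F, r = F, p = F, the left side is true but the right side is false.

Converse. This fails. Under u = T, r = T, p = T, the left side is false but the right side is true.

(⇒) fails and (⇐) fails.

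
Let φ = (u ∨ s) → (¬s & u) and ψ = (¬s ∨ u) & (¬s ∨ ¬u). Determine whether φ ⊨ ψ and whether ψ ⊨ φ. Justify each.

[⇒] Assume the antecedent. If s is true, the antecedent cannot hold. If s is false, (¬s ∨ u) & (¬s ∨ ¬u) reduces to true regardless of the other variables. Either way (¬s ∨ u) & (¬s ∨ ¬u) holds.

[⇐] Assume the antecedent. If s is true, the antecedent cannot hold. If s is false, (u ∨ s) → (¬s & u) reduces to true regardless of the other variables. Either way (u ∨ s) → (¬s & u) holds.

Equivalent; both directions hold.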